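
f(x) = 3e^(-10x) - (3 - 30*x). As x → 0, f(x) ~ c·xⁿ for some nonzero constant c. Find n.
2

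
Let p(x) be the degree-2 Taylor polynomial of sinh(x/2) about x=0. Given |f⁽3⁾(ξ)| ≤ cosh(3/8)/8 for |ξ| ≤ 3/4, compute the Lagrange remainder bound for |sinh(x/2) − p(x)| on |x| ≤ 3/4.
9*cosh(3/8)/1024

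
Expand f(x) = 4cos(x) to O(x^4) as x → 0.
4 - 2*x**2 + O(x**4)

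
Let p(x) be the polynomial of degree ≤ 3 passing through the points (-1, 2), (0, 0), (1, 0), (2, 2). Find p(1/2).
-1/4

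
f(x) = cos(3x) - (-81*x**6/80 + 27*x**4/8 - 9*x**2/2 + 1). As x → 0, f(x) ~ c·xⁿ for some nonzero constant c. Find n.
8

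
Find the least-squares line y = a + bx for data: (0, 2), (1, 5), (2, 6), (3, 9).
a = 11/5, b = 11/5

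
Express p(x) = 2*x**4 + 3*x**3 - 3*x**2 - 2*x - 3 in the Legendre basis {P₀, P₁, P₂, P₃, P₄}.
(-18/5)P₀ + (-1/5)P₁ + (-6/7)P₂ + (6/5)P₃ + (16/35)P₄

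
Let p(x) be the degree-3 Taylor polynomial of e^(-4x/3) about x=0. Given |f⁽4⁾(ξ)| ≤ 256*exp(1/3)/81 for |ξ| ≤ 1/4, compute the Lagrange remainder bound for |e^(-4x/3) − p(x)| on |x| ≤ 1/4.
exp(1/3)/1944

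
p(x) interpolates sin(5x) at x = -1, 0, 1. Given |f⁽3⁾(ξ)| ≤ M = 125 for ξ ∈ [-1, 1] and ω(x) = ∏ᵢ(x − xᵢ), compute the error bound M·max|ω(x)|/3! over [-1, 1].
125*sqrt(3)/27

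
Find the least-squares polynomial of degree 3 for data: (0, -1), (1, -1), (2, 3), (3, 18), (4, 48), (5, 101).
-127/126 + (-131/756)x + (-53/63)x² + (107/108)x³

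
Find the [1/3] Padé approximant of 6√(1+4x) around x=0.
(21*x + 6)/(x**3 - x**2 + 3*x/2 + 1)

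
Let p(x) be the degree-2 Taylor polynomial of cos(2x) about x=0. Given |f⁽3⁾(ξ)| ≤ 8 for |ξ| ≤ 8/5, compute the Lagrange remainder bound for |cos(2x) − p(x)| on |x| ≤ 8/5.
2048/375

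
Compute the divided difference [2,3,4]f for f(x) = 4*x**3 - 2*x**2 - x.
34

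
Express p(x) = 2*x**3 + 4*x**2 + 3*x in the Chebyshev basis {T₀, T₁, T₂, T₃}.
(2)T₀ + (9/2)T₁ + (2)T₂ + (1/2)T₃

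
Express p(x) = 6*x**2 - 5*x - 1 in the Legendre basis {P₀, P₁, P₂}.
P₀ + (-5)P₁ + (4)P₂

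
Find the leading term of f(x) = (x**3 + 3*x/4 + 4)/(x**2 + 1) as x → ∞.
x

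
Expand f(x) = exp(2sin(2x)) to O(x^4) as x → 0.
1 + 4*x + 8*x**2 + 8*x**3 + O(x**4)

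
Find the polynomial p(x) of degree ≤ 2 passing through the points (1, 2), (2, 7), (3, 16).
2*x**2 - x + 1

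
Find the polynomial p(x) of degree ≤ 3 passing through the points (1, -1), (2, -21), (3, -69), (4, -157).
-2*x**3 - 2*x**2 + 3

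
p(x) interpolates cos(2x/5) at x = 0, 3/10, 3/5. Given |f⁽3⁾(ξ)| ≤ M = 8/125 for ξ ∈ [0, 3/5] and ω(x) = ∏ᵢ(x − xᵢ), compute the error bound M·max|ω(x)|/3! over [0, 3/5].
sqrt(3)/15625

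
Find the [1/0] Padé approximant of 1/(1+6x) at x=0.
1 - 6*x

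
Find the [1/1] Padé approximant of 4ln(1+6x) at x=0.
24*x/(3*x + 1)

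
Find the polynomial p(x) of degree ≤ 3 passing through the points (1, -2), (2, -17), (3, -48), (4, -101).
-x**3 - 2*x**2 - 2*x + 3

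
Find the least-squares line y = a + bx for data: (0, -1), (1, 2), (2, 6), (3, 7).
a = -7/10, b = 14/5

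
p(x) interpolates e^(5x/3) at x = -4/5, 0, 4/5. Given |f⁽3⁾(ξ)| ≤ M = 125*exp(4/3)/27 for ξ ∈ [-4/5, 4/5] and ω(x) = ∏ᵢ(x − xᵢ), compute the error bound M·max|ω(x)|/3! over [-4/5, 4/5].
64*sqrt(3)*exp(4/3)/729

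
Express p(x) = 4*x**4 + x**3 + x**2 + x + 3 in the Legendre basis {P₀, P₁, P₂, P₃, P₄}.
(62/15)P₀ + (8/5)P₁ + (62/21)P₂ + (2/5)P₃ + (32/35)P₄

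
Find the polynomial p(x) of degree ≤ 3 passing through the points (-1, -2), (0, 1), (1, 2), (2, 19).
3*x**3 - x**2 - x + 1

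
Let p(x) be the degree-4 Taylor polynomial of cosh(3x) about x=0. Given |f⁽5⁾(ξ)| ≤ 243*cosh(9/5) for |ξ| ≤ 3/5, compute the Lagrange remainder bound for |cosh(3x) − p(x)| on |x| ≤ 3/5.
19683*cosh(9/5)/125000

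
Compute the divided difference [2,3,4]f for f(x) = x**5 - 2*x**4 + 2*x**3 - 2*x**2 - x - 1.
191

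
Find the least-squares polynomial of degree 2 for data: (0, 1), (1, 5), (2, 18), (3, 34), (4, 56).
4/7 + (193/70)x + (39/14)x²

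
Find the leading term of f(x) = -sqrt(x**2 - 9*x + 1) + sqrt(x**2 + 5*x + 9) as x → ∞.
7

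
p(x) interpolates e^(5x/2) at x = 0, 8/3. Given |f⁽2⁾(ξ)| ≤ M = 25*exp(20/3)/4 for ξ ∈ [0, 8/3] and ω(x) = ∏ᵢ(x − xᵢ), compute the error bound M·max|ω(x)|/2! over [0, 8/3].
50*exp(20/3)/9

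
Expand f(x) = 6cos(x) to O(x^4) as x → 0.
6 - 3*x**2 + O(x**4)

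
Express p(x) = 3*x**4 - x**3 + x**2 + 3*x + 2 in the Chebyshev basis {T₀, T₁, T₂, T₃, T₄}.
(29/8)T₀ + (9/4)T₁ + (2)T₂ + (-1/4)T₃ + (3/8)T₄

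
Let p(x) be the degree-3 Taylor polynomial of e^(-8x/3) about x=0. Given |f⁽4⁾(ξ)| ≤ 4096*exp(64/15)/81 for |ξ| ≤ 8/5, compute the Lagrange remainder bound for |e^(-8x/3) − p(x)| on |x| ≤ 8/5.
2097152*exp(64/15)/151875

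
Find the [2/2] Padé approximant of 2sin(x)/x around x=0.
(2 - 7*x**2/30)/(x**2/20 + 1)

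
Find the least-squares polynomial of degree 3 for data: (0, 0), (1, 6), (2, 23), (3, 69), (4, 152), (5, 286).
13/63 + (451/189)x + (37/63)x² + (56/27)x³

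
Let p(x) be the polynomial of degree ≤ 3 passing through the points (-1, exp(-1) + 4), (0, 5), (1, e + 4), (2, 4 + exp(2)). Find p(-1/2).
(5 + e*(-5*e + exp(2) + 79))*exp(-1)/16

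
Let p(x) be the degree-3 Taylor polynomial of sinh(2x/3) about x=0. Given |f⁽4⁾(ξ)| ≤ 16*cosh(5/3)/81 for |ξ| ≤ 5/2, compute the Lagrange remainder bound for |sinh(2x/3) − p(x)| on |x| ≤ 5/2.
625*cosh(5/3)/1944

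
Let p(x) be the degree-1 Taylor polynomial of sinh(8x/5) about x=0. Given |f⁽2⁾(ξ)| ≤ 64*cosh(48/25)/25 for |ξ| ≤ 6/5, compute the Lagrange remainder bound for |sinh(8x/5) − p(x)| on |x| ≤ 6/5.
1152*cosh(48/25)/625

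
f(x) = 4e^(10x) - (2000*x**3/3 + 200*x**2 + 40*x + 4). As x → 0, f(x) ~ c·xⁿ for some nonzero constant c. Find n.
4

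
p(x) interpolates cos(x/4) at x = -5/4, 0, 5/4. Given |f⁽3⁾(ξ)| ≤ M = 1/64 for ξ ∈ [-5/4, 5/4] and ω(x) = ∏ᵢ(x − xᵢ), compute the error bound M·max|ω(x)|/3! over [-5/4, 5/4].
125*sqrt(3)/110592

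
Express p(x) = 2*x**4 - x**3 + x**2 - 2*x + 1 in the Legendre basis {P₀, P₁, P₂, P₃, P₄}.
(26/15)P₀ + (-13/5)P₁ + (38/21)P₂ + (-2/5)P₃ + (16/35)P₄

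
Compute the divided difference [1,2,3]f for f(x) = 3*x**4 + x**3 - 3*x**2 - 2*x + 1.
78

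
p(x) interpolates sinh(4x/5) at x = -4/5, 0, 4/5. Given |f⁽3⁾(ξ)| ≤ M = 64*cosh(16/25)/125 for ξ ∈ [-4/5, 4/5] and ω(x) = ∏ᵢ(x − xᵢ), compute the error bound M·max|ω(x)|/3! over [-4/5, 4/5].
4096*sqrt(3)*cosh(16/25)/421875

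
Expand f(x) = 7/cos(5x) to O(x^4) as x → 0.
7 + 175*x**2/2 + O(x**4)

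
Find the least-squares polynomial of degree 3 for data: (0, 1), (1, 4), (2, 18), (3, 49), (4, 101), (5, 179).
22/21 + (-25/18)x + (283/84)x² + (29/36)x³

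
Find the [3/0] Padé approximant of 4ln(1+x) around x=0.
2*x*(2*x**2 - 3*x + 6)/3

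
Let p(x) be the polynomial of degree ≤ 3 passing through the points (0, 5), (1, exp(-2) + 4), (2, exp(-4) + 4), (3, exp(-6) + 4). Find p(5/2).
5*(-exp(4) + 1 + 3*exp(2) + 13*exp(6))*exp(-6)/16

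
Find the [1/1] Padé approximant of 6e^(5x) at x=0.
(15*x + 6)/(1 - 5*x/2)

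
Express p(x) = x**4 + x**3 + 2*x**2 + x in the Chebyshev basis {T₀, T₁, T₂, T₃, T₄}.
(11/8)T₀ + (7/4)T₁ + (3/2)T₂ + (1/4)T₃ + (1/8)T₄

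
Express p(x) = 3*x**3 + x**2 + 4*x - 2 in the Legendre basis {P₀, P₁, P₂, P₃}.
(-5/3)P₀ + (29/5)P₁ + (2/3)P₂ + (6/5)P₃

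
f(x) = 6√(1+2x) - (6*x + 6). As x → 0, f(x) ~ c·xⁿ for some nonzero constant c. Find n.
2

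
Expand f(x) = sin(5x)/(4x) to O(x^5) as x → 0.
5/4 - 125*x**2/24 + 625*x**4/96 + O(x**5)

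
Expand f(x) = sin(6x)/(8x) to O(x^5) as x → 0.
3/4 - 9*x**2/2 + 81*x**4/10 + O(x**5)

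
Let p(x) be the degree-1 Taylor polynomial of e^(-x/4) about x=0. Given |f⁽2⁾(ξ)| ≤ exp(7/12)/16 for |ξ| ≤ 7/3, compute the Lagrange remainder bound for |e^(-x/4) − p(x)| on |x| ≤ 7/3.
49*exp(7/12)/288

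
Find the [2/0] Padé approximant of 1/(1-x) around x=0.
x**2 + x + 1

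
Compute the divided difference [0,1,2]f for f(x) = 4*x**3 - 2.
12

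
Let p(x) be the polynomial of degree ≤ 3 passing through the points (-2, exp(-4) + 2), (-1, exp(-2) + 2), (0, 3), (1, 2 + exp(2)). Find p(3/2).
(-5 + 21*exp(2) + (-3 + 35*exp(2))*exp(4))*exp(-4)/16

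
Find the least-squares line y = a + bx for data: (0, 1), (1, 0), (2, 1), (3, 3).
a = 1/5, b = 7/10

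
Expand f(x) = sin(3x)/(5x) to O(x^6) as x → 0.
3/5 - 9*x**2/10 + 81*x**4/200 + O(x**6)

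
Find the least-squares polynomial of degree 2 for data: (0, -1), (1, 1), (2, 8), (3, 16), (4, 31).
-33/35 + (13/70)x + (27/14)x²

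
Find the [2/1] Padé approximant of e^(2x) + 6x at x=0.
(-10*x**2/3 + 22*x/3 + 1)/(1 - 2*x/3)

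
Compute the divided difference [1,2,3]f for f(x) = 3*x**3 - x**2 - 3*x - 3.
17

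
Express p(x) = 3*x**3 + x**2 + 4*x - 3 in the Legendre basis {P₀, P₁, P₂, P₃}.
(-8/3)P₀ + (29/5)P₁ + (2/3)P₂ + (6/5)P₃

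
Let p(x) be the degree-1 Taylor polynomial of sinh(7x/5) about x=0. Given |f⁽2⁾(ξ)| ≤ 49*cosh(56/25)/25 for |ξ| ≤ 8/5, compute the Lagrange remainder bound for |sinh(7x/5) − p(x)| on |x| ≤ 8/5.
1568*cosh(56/25)/625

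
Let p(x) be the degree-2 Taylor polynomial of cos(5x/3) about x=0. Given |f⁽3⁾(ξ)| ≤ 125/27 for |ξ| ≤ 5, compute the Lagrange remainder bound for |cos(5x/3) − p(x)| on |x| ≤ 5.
15625/162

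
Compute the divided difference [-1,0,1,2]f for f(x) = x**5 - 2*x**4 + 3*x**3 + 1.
4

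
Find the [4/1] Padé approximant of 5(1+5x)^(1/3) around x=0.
(3125*x**4/243 - 1000*x**3/81 + 50*x**2/3 + 80*x/3 + 5)/(11*x/3 + 1)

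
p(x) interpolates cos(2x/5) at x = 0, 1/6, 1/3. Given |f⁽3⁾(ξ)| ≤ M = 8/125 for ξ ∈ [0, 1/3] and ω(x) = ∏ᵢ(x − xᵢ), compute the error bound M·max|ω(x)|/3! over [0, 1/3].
sqrt(3)/91125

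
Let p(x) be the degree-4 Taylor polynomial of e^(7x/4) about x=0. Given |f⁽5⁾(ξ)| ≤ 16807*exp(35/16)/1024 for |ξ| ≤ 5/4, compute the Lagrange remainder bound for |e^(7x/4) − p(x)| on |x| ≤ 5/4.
10504375*exp(35/16)/25165824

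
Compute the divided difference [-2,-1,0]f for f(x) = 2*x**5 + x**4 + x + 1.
-23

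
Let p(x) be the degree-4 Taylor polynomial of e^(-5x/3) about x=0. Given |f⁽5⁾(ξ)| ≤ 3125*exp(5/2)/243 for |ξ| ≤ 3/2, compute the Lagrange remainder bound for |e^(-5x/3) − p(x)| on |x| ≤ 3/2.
625*exp(5/2)/768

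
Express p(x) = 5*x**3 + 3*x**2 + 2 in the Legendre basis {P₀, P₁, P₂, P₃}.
(3)P₀ + (3)P₁ + (2)P₂ + (2)P₃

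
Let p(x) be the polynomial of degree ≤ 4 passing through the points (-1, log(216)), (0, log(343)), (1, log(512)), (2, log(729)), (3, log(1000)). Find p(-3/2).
log(17179869184*2**(25/32)*3**(121/128)*5**(105/128)*7**(5/32)/2542277241)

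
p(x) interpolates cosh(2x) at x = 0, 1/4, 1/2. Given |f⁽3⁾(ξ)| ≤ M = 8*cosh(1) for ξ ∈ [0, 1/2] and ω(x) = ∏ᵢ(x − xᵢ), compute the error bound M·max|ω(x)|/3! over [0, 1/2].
sqrt(3)*cosh(1)/216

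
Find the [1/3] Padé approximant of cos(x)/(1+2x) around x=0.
(1 - 5*x/24)/(43*x**3/48 + x**2/12 + 43*x/24 + 1)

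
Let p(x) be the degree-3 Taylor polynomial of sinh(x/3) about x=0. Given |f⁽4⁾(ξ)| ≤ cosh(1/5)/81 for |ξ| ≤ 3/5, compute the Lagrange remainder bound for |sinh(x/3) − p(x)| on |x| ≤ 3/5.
cosh(1/5)/15000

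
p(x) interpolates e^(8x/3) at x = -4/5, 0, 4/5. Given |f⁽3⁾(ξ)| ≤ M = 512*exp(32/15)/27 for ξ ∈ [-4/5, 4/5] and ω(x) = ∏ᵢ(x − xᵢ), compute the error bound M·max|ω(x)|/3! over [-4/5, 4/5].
32768*sqrt(3)*exp(32/15)/91125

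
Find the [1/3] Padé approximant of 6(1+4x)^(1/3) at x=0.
(20*x + 6)/(64*x**3/81 - 8*x**2/9 + 2*x + 1)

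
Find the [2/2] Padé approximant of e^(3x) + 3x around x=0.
(15*x**2/4 + 6*x + 1)/(1 - 3*x**2/4)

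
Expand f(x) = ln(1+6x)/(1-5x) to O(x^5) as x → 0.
6*x + 12*x**2 + 132*x**3 + 336*x**4 + O(x**5)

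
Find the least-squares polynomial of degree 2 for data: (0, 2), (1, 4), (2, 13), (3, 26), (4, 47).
2 + (-4/5)x + (3)x²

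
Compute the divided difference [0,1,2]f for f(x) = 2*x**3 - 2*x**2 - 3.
4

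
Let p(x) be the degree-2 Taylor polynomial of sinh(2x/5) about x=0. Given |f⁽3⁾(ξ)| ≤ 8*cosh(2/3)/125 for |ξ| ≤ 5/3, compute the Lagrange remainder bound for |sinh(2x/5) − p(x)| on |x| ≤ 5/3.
4*cosh(2/3)/81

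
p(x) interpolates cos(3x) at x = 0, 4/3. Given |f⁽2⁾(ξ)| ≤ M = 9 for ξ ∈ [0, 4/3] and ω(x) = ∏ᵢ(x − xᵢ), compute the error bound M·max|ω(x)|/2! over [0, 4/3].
2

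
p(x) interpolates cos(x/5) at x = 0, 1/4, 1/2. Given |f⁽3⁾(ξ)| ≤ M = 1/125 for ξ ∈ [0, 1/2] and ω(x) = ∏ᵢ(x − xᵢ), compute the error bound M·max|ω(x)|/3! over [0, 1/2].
sqrt(3)/216000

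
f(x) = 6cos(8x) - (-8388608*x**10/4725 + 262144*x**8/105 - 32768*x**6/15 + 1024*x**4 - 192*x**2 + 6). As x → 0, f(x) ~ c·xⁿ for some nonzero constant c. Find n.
12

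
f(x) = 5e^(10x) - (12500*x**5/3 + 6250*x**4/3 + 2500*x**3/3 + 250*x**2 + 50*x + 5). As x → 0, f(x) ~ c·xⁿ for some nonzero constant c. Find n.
6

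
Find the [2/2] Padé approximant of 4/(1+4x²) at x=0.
4/(4*x**2 + 1)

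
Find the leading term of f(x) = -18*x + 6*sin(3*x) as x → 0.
-27*x**3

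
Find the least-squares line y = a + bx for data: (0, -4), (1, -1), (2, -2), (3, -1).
a = -16/5, b = 4/5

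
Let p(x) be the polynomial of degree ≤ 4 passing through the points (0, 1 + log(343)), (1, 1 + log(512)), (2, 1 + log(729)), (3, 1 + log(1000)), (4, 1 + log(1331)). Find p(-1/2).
1 + log(106352477257509*11**(105/128)*2**(1/4)*3**(23/32)*5**(25/32)*7**(49/128)/53687091200000)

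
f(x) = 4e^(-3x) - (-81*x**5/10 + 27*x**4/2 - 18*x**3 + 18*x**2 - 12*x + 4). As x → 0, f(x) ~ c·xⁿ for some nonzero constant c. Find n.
6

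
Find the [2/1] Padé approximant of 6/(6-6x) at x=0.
1/(1 - x)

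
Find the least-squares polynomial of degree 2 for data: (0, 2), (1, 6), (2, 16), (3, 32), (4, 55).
73/35 + (22/35)x + (22/7)x²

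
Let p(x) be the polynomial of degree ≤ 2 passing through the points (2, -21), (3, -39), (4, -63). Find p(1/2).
-21/4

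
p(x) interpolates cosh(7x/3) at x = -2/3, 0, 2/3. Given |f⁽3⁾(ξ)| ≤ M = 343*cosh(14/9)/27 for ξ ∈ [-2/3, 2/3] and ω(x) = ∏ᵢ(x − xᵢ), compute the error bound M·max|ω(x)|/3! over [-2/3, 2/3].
2744*sqrt(3)*cosh(14/9)/19683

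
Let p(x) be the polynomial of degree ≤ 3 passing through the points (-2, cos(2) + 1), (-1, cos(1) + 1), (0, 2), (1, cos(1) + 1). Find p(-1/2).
-cos(2)/16 + cos(1)/2 + 25/16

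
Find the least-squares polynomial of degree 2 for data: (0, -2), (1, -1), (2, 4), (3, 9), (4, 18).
-74/35 + (3/7)x + (8/7)x²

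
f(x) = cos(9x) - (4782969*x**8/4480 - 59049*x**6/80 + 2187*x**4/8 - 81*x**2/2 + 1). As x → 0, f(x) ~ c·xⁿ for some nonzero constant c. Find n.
10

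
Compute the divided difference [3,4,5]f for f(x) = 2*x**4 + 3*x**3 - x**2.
229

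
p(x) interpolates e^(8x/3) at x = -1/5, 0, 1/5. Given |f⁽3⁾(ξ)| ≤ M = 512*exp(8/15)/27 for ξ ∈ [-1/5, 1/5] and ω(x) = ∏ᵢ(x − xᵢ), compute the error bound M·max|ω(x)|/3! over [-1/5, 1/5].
512*sqrt(3)*exp(8/15)/91125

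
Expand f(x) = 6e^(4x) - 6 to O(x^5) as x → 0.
24*x + 48*x**2 + 64*x**3 + 64*x**4 + O(x**5)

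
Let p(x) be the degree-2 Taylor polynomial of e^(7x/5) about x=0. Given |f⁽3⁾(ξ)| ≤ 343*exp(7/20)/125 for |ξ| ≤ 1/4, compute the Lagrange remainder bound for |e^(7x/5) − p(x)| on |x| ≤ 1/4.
343*exp(7/20)/48000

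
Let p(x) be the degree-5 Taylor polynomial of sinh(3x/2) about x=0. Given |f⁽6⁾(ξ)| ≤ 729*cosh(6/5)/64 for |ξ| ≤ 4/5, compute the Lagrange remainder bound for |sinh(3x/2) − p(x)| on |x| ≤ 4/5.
324*cosh(6/5)/78125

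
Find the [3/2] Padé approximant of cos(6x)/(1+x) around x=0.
(252*x**3/17 - 252*x**2/17 - x + 1)/(37*x**2/17 + 1)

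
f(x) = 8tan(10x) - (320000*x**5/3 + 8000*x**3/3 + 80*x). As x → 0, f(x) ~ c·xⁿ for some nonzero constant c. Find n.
7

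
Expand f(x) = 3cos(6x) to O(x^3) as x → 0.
3 - 54*x**2 + O(x**3)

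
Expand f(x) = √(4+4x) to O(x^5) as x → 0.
2 + x - x**2/4 + x**3/8 - 5*x**4/64 + O(x**5)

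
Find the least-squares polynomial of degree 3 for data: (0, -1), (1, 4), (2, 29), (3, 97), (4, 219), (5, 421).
-1 + (13/42)x + (39/28)x² + (37/12)x³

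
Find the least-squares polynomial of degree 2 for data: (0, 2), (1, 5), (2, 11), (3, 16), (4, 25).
69/35 + (179/70)x + (11/14)x²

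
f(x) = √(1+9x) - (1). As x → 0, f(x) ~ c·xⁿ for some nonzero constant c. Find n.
1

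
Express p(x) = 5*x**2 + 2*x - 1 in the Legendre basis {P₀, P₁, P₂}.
(2/3)P₀ + (2)P₁ + (10/3)P₂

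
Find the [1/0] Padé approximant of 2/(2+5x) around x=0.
1 - 5*x/2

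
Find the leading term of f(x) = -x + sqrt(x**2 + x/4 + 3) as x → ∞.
1/8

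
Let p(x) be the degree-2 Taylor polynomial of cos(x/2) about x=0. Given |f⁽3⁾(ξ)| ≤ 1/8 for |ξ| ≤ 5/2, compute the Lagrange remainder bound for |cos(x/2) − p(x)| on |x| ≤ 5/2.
125/384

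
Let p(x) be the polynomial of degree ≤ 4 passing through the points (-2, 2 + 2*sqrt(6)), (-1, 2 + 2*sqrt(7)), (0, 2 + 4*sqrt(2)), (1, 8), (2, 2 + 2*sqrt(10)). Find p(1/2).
-5*sqrt(7)/16 - 5*sqrt(10)/64 + 3*sqrt(6)/64 + 45*sqrt(2)/16 + 77/16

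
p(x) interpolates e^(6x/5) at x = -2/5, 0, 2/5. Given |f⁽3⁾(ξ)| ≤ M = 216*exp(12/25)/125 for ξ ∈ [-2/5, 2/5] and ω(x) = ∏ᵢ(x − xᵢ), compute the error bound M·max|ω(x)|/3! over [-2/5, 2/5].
64*sqrt(3)*exp(12/25)/15625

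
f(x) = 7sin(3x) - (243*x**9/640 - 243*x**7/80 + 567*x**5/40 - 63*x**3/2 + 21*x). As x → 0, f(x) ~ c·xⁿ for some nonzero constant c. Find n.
11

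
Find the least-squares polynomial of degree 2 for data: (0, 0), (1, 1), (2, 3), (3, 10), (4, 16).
-2/35 + (-13/70)x + (15/14)x²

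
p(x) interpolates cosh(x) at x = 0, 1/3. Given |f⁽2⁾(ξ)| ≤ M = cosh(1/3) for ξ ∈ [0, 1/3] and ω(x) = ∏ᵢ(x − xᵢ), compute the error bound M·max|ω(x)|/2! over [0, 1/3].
cosh(1/3)/72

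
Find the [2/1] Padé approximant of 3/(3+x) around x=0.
1/(x/3 + 1)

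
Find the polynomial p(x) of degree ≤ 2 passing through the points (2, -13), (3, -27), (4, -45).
-2*x**2 - 4*x + 3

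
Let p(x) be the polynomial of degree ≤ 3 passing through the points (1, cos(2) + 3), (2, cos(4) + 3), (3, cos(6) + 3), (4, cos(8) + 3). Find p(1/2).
35*cos(2)/16 - 5*cos(8)/16 + 21*cos(6)/16 - 35*cos(4)/16 + 3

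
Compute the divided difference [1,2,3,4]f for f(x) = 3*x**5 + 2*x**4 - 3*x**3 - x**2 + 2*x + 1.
212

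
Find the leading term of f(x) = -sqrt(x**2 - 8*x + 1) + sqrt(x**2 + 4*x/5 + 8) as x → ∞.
22/5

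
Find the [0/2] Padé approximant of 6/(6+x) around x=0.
1/(x/6 + 1)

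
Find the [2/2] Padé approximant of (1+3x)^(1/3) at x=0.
(7*x**2/3 + 7*x/2 + 1)/(5*x**2/6 + 5*x/2 + 1)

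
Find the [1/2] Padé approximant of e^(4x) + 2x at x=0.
(14*x/3 + 1)/(1 - 4*x/3)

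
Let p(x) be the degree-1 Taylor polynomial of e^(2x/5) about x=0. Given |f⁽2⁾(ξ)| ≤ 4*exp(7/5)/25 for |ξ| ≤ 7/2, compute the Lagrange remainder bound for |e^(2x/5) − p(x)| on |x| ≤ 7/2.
49*exp(7/5)/50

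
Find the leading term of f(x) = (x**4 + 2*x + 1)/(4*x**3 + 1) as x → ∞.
x/4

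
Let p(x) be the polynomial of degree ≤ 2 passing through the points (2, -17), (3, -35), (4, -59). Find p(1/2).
-5/4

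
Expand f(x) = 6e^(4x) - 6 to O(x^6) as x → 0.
24*x + 48*x**2 + 64*x**3 + 64*x**4 + 256*x**5/5 + O(x**6)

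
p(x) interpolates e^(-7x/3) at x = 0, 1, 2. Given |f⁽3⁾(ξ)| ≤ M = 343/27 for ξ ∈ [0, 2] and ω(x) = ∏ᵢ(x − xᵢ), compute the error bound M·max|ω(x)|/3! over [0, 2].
343*sqrt(3)/729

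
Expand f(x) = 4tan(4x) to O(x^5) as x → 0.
16*x + 256*x**3/3 + O(x**5)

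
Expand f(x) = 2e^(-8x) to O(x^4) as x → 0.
2 - 16*x + 64*x**2 - 512*x**3/3 + O(x**4)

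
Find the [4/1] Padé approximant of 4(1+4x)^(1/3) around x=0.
(1024*x**4/243 - 2048*x**3/405 + 128*x**2/15 + 256*x/15 + 4)/(44*x/15 + 1)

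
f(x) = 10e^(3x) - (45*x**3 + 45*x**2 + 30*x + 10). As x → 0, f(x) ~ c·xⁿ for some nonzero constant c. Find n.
4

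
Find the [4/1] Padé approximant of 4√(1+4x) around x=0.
(24*x**4/5 - 32*x**3/5 + 72*x**2/5 + 96*x/5 + 4)/(14*x/5 + 1)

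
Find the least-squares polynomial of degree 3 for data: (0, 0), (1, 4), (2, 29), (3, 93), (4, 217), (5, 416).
1/14 + (-55/84)x + (19/14)x² + (37/12)x³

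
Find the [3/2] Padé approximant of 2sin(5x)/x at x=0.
(10 - 175*x**2/6)/(5*x**2/4 + 1)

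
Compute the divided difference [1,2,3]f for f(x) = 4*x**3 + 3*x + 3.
24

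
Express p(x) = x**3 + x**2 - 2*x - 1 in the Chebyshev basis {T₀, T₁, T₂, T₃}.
(-1/2)T₀ + (-5/4)T₁ + (1/2)T₂ + (1/4)T₃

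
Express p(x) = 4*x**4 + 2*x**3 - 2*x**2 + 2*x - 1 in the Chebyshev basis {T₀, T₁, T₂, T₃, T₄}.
(-1/2)T₀ + (7/2)T₁ + T₂ + (1/2)T₃ + (1/2)T₄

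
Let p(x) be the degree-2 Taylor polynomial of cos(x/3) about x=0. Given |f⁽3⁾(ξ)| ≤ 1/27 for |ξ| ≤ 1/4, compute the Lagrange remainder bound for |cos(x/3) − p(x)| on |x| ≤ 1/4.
1/10368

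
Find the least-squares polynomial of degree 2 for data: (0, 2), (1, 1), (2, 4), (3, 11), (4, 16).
52/35 + (-27/35)x + (8/7)x²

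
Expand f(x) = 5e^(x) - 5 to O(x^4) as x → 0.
5*x + 5*x**2/2 + 5*x**3/6 + O(x**4)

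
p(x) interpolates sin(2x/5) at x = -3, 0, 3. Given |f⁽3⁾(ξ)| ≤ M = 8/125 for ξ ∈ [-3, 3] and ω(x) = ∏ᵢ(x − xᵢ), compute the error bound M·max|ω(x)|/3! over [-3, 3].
8*sqrt(3)/125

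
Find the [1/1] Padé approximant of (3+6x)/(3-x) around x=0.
(2*x + 1)/(1 - x/3)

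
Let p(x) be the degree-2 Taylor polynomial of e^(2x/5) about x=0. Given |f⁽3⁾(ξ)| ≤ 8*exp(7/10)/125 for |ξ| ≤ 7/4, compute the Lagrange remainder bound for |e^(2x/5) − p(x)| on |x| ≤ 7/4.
343*exp(7/10)/6000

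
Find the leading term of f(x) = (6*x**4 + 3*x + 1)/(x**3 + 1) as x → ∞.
6*x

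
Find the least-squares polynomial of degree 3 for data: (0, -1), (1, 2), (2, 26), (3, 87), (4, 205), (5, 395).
-1 + (-29/21)x + (43/28)x² + (35/12)x³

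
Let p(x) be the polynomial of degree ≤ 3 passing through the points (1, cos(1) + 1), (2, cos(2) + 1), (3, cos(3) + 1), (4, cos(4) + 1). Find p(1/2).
21*cos(3)/16 - 5*cos(4)/16 - 35*cos(2)/16 + 1 + 35*cos(1)/16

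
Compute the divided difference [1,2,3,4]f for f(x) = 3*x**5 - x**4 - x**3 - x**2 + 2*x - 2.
184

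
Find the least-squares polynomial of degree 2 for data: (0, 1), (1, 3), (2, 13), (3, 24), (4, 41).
22/35 + (87/70)x + (31/14)x²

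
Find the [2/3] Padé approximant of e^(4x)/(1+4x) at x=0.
(52*x**2/35 + 72*x/35 + 1)/(512*x**3/105 - 228*x**2/35 + 72*x/35 + 1)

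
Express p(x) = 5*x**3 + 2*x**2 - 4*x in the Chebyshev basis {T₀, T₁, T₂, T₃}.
T₀ + (-1/4)T₁ + T₂ + (5/4)T₃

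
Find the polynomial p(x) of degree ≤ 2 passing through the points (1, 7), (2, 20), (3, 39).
3*x**2 + 4*x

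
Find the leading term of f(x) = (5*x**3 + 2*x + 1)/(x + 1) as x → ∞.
5*x**2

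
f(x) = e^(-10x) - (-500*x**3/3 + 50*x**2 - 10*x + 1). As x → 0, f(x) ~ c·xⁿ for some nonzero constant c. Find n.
4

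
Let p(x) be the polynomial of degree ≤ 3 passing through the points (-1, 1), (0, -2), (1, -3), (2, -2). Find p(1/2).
-11/4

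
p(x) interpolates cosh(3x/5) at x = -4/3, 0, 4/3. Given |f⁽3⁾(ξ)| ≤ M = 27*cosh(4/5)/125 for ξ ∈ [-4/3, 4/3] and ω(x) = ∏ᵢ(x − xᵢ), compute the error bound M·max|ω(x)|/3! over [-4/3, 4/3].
64*sqrt(3)*cosh(4/5)/3375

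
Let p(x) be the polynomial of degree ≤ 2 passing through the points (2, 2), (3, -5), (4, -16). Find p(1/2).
5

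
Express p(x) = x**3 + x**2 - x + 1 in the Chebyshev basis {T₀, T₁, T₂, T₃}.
(3/2)T₀ + (-1/4)T₁ + (1/2)T₂ + (1/4)T₃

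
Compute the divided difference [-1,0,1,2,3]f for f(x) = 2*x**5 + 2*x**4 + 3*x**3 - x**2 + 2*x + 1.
12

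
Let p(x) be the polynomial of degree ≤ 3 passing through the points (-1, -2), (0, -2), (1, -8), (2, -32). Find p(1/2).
-7/2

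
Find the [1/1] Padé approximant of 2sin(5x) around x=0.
10*x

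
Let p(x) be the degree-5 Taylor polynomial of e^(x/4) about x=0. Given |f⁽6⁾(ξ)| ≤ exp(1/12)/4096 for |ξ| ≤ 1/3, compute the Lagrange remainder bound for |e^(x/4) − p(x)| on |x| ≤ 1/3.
exp(1/12)/2149908480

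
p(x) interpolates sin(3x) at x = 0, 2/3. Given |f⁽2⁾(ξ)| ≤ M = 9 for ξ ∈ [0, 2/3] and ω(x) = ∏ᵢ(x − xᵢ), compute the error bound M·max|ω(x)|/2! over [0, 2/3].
1/2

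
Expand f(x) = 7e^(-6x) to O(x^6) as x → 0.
7 - 42*x + 126*x**2 - 252*x**3 + 378*x**4 - 2268*x**5/5 + O(x**6)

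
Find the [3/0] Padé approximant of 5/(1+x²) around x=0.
5 - 5*x**2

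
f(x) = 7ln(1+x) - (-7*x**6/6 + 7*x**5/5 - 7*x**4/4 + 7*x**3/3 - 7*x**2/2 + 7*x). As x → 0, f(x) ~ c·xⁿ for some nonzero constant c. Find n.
7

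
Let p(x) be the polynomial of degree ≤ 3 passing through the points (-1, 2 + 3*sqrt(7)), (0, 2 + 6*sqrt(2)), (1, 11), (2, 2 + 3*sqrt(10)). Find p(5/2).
-283/16 - 15*sqrt(7)/16 + 63*sqrt(2)/8 + 105*sqrt(10)/16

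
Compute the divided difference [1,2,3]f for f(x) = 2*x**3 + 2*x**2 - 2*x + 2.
14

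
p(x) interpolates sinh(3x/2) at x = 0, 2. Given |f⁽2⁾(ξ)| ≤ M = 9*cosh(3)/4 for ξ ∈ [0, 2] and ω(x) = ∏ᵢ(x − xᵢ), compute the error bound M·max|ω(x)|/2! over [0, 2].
9*cosh(3)/8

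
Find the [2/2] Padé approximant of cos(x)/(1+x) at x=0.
(-7*x**2/12 + x/6 + 1)/(x**2/12 + 7*x/6 + 1)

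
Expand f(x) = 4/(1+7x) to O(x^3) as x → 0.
4 - 28*x + 196*x**2 + O(x**3)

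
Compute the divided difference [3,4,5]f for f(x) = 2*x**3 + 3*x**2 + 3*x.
27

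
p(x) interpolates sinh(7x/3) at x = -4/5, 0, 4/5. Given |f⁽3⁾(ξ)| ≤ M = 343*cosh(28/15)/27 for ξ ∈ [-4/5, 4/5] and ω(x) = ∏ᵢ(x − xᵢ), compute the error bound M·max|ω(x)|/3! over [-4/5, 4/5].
21952*sqrt(3)*cosh(28/15)/91125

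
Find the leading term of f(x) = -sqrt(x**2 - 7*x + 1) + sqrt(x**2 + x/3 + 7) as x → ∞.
11/3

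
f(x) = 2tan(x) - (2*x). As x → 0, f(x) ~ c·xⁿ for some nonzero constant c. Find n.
3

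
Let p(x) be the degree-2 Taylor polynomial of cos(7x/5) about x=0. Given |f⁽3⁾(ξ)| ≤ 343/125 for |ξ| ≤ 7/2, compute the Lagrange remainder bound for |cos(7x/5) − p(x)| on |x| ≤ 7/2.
117649/6000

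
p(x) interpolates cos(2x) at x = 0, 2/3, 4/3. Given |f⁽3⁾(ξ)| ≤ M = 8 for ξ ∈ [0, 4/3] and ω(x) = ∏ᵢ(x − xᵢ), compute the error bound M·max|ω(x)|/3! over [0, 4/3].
64*sqrt(3)/729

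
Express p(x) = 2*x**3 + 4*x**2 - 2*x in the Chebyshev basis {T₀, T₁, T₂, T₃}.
(2)T₀ + (-1/2)T₁ + (2)T₂ + (1/2)T₃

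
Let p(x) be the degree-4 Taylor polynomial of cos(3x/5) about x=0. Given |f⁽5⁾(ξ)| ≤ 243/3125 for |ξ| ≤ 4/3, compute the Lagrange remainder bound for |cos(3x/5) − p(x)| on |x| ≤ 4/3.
128/46875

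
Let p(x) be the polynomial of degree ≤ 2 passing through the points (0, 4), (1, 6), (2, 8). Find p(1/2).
5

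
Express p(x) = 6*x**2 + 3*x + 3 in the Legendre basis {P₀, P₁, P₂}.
(5)P₀ + (3)P₁ + (4)P₂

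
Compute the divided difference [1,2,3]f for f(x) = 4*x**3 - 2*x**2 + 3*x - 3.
22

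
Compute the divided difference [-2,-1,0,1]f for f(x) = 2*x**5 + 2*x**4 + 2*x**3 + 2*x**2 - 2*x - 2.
8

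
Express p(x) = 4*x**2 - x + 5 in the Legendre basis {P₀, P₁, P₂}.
(19/3)P₀ - P₁ + (8/3)P₂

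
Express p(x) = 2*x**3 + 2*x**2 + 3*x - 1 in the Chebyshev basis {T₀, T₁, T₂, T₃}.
(9/2)T₁ + T₂ + (1/2)T₃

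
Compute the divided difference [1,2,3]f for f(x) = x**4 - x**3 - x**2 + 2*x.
18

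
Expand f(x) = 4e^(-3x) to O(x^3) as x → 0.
4 - 12*x + 18*x**2 + O(x**3)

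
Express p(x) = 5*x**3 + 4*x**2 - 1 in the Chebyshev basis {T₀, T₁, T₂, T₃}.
T₀ + (15/4)T₁ + (2)T₂ + (5/4)T₃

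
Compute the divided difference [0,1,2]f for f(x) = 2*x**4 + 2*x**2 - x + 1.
16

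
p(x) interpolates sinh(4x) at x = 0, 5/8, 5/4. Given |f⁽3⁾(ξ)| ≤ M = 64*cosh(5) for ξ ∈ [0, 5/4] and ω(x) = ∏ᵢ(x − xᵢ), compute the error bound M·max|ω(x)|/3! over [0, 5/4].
125*sqrt(3)*cosh(5)/216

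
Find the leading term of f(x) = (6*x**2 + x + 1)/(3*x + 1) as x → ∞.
2*x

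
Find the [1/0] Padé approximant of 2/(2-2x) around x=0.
x + 1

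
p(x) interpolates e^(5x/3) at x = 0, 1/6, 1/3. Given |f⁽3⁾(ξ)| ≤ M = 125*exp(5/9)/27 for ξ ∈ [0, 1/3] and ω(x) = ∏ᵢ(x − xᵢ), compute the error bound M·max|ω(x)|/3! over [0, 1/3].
125*sqrt(3)*exp(5/9)/157464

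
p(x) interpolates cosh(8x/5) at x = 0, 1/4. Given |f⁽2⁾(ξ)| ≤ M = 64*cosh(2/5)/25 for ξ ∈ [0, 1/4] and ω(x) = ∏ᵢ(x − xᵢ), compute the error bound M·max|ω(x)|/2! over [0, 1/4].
cosh(2/5)/50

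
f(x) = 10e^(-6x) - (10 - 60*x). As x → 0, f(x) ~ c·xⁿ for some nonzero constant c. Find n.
2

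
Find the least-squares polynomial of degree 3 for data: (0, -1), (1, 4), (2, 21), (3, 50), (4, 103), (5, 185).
-79/63 + (1513/378)x + (263/252)x² + (121/108)x³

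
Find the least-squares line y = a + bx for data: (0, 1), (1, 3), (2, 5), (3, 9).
a = 3/5, b = 13/5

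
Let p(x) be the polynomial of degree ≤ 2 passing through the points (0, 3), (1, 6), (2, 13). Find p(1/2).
4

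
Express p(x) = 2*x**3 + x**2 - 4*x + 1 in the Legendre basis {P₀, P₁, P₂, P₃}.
(4/3)P₀ + (-14/5)P₁ + (2/3)P₂ + (4/5)P₃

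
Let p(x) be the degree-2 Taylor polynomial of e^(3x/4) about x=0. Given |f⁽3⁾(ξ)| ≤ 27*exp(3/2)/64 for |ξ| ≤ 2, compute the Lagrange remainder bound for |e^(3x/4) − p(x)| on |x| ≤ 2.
9*exp(3/2)/16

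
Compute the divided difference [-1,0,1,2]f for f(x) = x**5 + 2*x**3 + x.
7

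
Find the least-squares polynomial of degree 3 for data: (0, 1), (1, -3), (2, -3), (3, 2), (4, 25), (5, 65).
61/63 + (-563/189)x + (-104/63)x² + (26/27)x³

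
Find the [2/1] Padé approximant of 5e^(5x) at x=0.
(125*x**2/6 + 50*x/3 + 5)/(1 - 5*x/3)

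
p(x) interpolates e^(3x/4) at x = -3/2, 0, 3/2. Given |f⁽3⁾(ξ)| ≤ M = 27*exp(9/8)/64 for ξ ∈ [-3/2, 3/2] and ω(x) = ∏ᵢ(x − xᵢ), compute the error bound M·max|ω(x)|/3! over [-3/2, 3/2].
27*sqrt(3)*exp(9/8)/512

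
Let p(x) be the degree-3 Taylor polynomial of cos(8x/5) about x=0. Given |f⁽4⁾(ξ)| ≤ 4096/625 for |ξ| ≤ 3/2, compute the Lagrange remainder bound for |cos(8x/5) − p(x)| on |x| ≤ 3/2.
864/625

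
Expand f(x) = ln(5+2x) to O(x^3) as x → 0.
log(5) + 2*x/5 - 2*x**2/25 + O(x**3)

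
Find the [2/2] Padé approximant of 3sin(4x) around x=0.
12*x/(8*x**2/3 + 1)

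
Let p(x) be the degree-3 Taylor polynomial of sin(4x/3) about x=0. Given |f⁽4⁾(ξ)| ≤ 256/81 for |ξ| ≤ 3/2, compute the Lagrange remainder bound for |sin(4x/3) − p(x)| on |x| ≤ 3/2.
2/3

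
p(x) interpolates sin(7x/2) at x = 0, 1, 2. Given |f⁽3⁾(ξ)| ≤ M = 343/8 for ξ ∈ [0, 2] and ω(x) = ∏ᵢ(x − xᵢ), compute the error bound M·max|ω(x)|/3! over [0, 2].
343*sqrt(3)/216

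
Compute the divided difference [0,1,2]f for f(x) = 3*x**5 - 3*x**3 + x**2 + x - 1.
37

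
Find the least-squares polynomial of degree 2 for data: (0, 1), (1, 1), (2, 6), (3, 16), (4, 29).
29/35 + (-123/70)x + (31/14)x²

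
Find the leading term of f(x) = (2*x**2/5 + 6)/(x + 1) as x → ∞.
2*x/5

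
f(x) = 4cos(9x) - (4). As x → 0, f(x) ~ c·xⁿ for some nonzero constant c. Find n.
2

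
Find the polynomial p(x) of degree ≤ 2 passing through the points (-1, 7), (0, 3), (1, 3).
2*x**2 - 2*x + 3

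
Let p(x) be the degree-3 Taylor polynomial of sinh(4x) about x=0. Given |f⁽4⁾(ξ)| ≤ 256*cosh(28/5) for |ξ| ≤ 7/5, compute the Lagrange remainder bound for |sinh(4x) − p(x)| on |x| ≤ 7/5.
76832*cosh(28/5)/1875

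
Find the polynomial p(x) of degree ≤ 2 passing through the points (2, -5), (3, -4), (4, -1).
x**2 - 4*x - 1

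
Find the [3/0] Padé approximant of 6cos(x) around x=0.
6 - 3*x**2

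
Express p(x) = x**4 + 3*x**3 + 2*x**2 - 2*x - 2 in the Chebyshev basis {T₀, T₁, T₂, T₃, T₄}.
(-5/8)T₀ + (1/4)T₁ + (3/2)T₂ + (3/4)T₃ + (1/8)T₄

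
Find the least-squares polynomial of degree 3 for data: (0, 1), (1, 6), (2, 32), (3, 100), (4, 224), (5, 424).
137/126 + (-593/756)x + (151/63)x² + (317/108)x³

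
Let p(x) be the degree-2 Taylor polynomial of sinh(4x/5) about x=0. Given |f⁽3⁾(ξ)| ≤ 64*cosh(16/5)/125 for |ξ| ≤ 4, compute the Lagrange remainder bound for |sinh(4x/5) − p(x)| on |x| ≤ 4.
2048*cosh(16/5)/375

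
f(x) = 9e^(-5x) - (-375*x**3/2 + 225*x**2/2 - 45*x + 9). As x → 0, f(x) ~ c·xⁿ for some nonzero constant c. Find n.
4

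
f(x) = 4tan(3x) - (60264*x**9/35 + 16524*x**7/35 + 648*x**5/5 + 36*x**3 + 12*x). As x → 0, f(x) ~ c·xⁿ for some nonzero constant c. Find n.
11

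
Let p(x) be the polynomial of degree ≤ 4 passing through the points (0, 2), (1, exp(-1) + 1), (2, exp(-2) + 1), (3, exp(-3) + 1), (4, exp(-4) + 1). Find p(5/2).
(-20*exp(3) - 5 + 60*e + 90*exp(2) + 131*exp(4))*exp(-4)/128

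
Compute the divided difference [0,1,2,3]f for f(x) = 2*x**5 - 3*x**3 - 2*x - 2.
47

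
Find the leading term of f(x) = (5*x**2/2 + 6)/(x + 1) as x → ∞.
5*x/2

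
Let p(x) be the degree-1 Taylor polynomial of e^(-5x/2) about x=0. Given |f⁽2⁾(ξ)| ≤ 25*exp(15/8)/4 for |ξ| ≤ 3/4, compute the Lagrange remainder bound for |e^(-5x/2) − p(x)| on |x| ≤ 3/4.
225*exp(15/8)/128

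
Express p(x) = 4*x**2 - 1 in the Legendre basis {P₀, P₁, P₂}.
(1/3)P₀ + (8/3)P₂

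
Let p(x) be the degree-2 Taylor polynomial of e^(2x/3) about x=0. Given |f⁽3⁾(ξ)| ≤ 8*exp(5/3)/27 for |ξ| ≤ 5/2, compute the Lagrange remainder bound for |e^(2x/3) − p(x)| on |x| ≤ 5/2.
125*exp(5/3)/162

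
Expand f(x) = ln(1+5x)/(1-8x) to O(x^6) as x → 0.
5*x + 55*x**2/2 + 785*x**3/3 + 23245*x**4/12 + 48365*x**5/3 + O(x**6)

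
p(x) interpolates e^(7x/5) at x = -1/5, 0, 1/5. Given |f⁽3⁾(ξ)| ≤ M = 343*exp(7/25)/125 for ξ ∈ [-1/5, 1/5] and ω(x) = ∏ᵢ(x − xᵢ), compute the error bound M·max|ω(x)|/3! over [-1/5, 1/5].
343*sqrt(3)*exp(7/25)/421875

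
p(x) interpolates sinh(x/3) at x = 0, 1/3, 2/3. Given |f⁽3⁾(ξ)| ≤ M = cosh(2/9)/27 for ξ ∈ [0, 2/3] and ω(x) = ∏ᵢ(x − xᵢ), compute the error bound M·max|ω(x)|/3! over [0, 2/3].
sqrt(3)*cosh(2/9)/19683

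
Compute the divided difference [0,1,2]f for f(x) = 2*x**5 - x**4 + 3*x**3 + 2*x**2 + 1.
34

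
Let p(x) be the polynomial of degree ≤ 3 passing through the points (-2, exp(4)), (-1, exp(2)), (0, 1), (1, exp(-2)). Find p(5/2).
((-35*exp(4) - 189 + 135*exp(2))*exp(2) + 105)*exp(-2)/16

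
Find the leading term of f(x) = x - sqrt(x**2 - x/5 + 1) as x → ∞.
1/10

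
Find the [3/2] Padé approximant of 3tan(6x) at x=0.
(-216*x**3/5 + 18*x)/(1 - 72*x**2/5)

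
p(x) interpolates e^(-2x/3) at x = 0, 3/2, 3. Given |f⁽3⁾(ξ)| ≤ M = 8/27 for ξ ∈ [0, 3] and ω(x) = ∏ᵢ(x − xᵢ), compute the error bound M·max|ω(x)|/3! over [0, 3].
sqrt(3)/27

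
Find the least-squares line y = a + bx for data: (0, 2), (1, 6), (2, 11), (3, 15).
a = 19/10, b = 22/5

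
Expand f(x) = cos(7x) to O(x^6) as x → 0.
1 - 49*x**2/2 + 2401*x**4/24 + O(x**6)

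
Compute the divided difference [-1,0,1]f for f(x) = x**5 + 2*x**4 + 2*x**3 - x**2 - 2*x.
1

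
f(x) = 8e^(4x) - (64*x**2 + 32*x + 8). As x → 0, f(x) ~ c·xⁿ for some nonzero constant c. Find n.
3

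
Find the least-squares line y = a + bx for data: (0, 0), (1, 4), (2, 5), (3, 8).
a = 1/2, b = 5/2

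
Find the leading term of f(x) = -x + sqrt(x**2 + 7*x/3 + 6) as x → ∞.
7/6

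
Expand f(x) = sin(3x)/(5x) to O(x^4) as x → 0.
3/5 - 9*x**2/10 + O(x**4)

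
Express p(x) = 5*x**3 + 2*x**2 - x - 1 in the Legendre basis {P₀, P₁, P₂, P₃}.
(-1/3)P₀ + (2)P₁ + (4/3)P₂ + (2)P₃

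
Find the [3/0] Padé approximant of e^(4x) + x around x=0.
32*x**3/3 + 8*x**2 + 5*x + 1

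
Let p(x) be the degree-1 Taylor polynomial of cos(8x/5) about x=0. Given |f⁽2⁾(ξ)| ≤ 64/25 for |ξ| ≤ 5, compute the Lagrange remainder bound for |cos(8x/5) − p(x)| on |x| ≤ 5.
32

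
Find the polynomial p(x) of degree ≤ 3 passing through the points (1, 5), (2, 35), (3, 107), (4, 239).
3*x**3 + 3*x**2 - 1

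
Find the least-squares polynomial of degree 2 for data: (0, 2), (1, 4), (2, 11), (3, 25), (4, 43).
69/35 + (-59/70)x + (39/14)x²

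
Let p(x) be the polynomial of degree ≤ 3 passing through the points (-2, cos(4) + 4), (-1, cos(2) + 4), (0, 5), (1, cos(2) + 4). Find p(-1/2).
cos(2)/2 - cos(4)/16 + 73/16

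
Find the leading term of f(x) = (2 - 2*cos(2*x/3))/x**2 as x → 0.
4/9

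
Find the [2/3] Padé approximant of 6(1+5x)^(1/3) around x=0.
(175*x**2/3 + 40*x + 6)/(-125*x**3/162 + 25*x**2/6 + 5*x + 1)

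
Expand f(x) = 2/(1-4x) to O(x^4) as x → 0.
2 + 8*x + 32*x**2 + 128*x**3 + O(x**4)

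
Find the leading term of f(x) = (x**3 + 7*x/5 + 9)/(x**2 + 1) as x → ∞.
x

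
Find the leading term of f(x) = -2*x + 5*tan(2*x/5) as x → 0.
8*x**3/75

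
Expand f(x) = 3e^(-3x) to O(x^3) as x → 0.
3 - 9*x + 27*x**2/2 + O(x**3)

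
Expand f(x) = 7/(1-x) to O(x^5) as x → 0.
7 + 7*x + 7*x**2 + 7*x**3 + 7*x**4 + O(x**5)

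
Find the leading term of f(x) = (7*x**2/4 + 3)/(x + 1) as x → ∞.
7*x/4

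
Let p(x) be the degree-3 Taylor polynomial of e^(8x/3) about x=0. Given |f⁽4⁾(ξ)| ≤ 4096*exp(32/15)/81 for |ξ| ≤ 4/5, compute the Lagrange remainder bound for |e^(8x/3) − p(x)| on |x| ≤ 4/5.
131072*exp(32/15)/151875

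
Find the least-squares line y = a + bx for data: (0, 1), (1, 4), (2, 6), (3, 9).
a = 11/10, b = 13/5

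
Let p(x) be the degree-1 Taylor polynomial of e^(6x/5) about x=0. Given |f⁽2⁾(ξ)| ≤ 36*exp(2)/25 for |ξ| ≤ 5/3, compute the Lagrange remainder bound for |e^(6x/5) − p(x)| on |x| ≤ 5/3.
2*exp(2)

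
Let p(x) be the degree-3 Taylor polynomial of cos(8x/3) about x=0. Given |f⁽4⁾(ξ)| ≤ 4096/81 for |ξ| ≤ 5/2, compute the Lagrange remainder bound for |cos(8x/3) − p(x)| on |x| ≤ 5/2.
20000/243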